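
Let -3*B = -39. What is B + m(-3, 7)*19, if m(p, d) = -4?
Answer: -63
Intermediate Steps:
B = 13 (B = -⅓*(-39) = 13)
B + m(-3, 7)*19 = 13 - 4*19 = 13 - 76 = -63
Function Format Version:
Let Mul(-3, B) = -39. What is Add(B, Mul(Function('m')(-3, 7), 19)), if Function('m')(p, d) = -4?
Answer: -63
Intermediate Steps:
B = 13 (B = Mul(Rational(-1, 3), -39) = 13)
Add(B, Mul(Function('m')(-3, 7), 19)) = Add(13, Mul(-4, 19)) = Add(13, -76) = -63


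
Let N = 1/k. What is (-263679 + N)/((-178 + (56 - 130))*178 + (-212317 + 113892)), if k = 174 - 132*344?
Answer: 11927255887/6481172754 ≈ 1.8403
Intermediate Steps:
k = -45234 (k = 174 - 45408 = -45234)
N = -1/45234 (N = 1/(-45234) = -1/45234 ≈ -2.2107e-5)
(-263679 + N)/((-178 + (56 - 130))*178 + (-212317 + 113892)) = (-263679 - 1/45234)/((-178 + (56 - 130))*178 + (-212317 + 113892)) = -11927255887/(45234*((-178 - 74)*178 - 98425)) = -11927255887/(45234*(-252*178 - 98425)) = -11927255887/(45234*(-44856 - 98425)) = -11927255887/45234/(-143281) = -11927255887/45234*(-1/143281) = 11927255887/6481172754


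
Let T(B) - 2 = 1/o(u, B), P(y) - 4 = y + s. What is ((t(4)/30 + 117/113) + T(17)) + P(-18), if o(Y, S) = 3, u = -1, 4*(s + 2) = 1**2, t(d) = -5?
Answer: -17015/1356 ≈ -12.548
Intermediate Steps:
s = -7/4 (s = -2 + (1/4)*1**2 = -2 + (1/4)*1 = -2 + 1/4 = -7/4 ≈ -1.7500)
P(y) = 9/4 + y (P(y) = 4 + (y - 7/4) = 4 + (-7/4 + y) = 9/4 + y)
T(B) = 7/3 (T(B) = 2 + 1/3 = 7/3)
((t(4)/30 + 117/113) + T(17)) + P(-18) = ((-5/30 + 117/113) + 7/3) + (9/4 - 18) = ((-5*1/30 + 117*(1/113)) + 7/3) - 63/4 = ((-1/6 + 117/113) + 7/3) - 63/4 = (589/678 + 7/3) - 63/4 = 2171/678 - 63/4 = -17015/1356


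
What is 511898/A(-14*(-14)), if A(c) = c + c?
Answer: 255949/196 ≈ 1305.9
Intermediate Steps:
A(c) = 2*c
511898/A(-14*(-14)) = 511898/((2*(-14*(-14)))) = 511898/((2*196)) = 511898/392 = 511898*(1/392) = 255949/196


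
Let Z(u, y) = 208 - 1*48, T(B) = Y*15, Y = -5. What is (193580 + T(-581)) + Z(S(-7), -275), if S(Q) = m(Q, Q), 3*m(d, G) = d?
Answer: 193665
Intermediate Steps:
T(B) = -75 (T(B) = -5*15 = -75)
m(d, G) = d/3
S(Q) = Q/3
Z(u, y) = 160 (Z(u, y) = 208 - 48 = 160)
(193580 + T(-581)) + Z(S(-7), -275) = (193580 - 75) + 160 = 193505 + 160 = 193665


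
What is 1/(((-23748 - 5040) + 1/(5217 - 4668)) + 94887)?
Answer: 549/36288352 ≈ 1.5129e-5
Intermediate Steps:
1/(((-23748 - 5040) + 1/(5217 - 4668)) + 94887) = 1/((-28788 + 1/549) + 94887) = 1/(-15804611/549 + 94887) = 1/(36288352/549) = 549/36288352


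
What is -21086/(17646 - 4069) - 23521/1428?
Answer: -349455425/19387956 ≈ -18.024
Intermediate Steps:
-21086/(17646 - 4069) - 23521/1428 = -21086/13577 - 23521*1/1428 = -21086*1/13577 - 23521/1428 = -21086/13577 - 23521/1428 = -349455425/19387956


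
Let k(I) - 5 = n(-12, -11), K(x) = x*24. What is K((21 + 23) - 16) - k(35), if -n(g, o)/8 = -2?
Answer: 651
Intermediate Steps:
n(g, o) = 16 (n(g, o) = -8*(-2) = 16)
K(x) = 24*x
k(I) = 21 (k(I) = 5 + 16 = 21)
K((21 + 23) - 16) - k(35) = 24*((21 + 23) - 16) - 1*21 = 24*(44 - 16) - 21 = 24*28 - 21 = 672 - 21 = 651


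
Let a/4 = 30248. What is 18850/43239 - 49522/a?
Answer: 2403749/90199536 ≈ 0.026649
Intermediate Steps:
a = 120992 (a = 4*30248 = 120992)
18850/43239 - 49522/a = 18850/43239 - 49522/120992 = 18850*(1/43239) - 49522*1/120992 = 650/1491 - 24761/60496 = 2403749/90199536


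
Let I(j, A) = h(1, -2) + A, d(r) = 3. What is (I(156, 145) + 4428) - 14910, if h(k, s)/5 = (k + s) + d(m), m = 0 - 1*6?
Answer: -10327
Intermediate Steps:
m = -6 (m = 0 - 6 = -6)
h(k, s) = 15 + 5*k + 5*s (h(k, s) = 5*((k + s) + 3) = 5*(3 + k + s) = 15 + 5*k + 5*s)
I(j, A) = 10 + A (I(j, A) = (15 + 5*1 + 5*(-2)) + A = (15 + 5 - 10) + A = 10 + A)
(I(156, 145) + 4428) - 14910 = ((10 + 145) + 4428) - 14910 = (155 + 4428) - 14910 = 4583 - 14910 = -10327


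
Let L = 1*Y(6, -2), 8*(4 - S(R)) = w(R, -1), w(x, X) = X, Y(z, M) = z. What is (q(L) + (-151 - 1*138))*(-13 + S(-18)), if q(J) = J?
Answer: 20093/8 ≈ 2511.6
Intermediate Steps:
S(R) = 33/8 (S(R) = 4 - 1/8*(-1) = 4 + 1/8 = 33/8)
L = 6 (L = 1*6 = 6)
(q(L) + (-151 - 1*138))*(-13 + S(-18)) = (6 + (-151 - 1*138))*(-13 + 33/8) = (6 + (-151 - 138))*(-71/8) = (6 - 289)*(-71/8) = -283*(-71/8) = 20093/8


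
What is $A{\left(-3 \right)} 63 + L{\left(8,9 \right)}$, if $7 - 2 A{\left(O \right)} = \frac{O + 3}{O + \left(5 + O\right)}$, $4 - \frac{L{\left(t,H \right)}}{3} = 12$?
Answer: $\frac{393}{2} \approx 196.5$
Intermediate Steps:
$L{\left(t,H \right)} = -24$ ($L{\left(t,H \right)} = 12 - 36 = -24$)
$A{\left(O \right)} = \frac{7}{2} - \frac{3 + O}{2 \left(5 + 2 O\right)}$ ($A{\left(O \right)} = \frac{7}{2} - \frac{\left(O + 3\right) \frac{1}{O + \left(5 + O\right)}}{2} = \frac{7}{2} - \frac{\left(3 + O\right) \frac{1}{5 + 2 O}}{2} = \frac{7}{2} - \frac{\frac{1}{5 + 2 O} \left(3 + O\right)}{2} = \frac{7}{2} - \frac{3 + O}{2 \left(5 + 2 O\right)}$)
$A{\left(-3 \right)} 63 + L{\left(8,9 \right)} = \frac{32 + 13 \left(-3\right)}{2 \left(5 + 2 \left(-3\right)\right)} 63 - 24 = \frac{32 - 39}{2 \left(5 - 6\right)} 63 - 24 = \frac{1}{2} \frac{1}{-1} \left(-7\right) 63 - 24 = \frac{1}{2} \left(-1\right) \left(-7\right) 63 - 24 = \frac{7}{2} \cdot 63 - 24 = \frac{441}{2} - 24 = \frac{393}{2}$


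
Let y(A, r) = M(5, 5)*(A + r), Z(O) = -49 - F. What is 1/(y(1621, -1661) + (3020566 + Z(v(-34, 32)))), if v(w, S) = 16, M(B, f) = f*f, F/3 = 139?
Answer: 1/3019100 ≈ 3.3122e-7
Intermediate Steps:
F = 417 (F = 3*139 = 417)
M(B, f) = f²
Z(O) = -466 (Z(O) = -49 - 1*417 = -49 - 417 = -466)
y(A, r) = 25*A + 25*r (y(A, r) = 5²*(A + r) = 25*(A + r) = 25*A + 25*r)
1/(y(1621, -1661) + (3020566 + Z(v(-34, 32)))) = 1/((25*1621 + 25*(-1661)) + (3020566 - 466)) = 1/((40525 - 41525) + 3020100) = 1/(-1000 + 3020100) = 1/3019100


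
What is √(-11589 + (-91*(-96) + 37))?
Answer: 16*I*√11 ≈ 53.066*I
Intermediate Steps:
√(-11589 + (-91*(-96) + 37)) = √(-11589 + (8736 + 37)) = √(-11589 + 8773) = √(-2816) = 16*I*√11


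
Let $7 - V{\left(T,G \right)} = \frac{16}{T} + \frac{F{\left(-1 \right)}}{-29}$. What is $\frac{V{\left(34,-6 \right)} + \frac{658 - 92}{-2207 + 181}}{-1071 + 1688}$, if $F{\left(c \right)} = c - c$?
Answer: $\frac{107632}{10625357} \approx 0.01013$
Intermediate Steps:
$F{\left(c \right)} = 0$
$V{\left(T,G \right)} = 7 - \frac{16}{T}$ ($V{\left(T,G \right)} = 7 - \left(\frac{16}{T} + \frac{0}{-29}\right) = 7 - \left(\frac{16}{T} + 0 \left(- \frac{1}{29}\right)\right) = 7 - \left(\frac{16}{T} + 0\right) = 7 - \frac{16}{T}$)
$\frac{V{\left(34,-6 \right)} + \frac{658 - 92}{-2207 + 181}}{-1071 + 1688} = \frac{\left(7 - \frac{16}{34}\right) + \frac{658 - 92}{-2207 + 181}}{-1071 + 1688} = \frac{\left(7 - \frac{8}{17}\right) + \frac{566}{-2026}}{617} = \left(\left(7 - \frac{8}{17}\right) + 566 \left(- \frac{1}{2026}\right)\right) \frac{1}{617} = \left(\frac{111}{17} - \frac{283}{1013}\right) \frac{1}{617} = \frac{107632}{17221} \cdot \frac{1}{617} = \frac{107632}{10625357}$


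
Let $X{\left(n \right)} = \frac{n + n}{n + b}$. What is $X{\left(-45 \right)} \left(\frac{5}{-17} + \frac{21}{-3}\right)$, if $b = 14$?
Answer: $- \frac{360}{17} \approx -21.176$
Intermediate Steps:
$X{\left(n \right)} = \frac{2 n}{14 + n}$ ($X{\left(n \right)} = \frac{n + n}{n + 14} = \frac{2 n}{14 + n}$)
$X{\left(-45 \right)} \left(\frac{5}{-17} + \frac{21}{-3}\right) = 2 \left(-45\right) \frac{1}{14 - 45} \left(\frac{5}{-17} + \frac{21}{-3}\right) = 2 \left(-45\right) \frac{1}{-31} \left(5 \left(- \frac{1}{17}\right) + 21 \left(- \frac{1}{3}\right)\right) = 2 \left(-45\right) \left(- \frac{1}{31}\right) \left(- \frac{5}{17} - 7\right) = \frac{90}{31} \left(- \frac{124}{17}\right) = - \frac{360}{17}$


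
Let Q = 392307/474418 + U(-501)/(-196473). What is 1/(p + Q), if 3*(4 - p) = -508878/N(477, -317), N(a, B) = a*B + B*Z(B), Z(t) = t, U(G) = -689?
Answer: 1181906955413520/1756394478911179 ≈ 0.67292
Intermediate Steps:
N(a, B) = B² + B*a (N(a, B) = a*B + B*B = B*a + B² = B² + B*a)
Q = 77404607213/93210327714 (Q = 392307/474418 - 689/(-196473) = 392307*(1/474418) - 689*(-1/196473) = 392307/474418 + 689/196473 = 77404607213/93210327714 ≈ 0.83043)
p = 16627/25360 (p = 4 - (-169626)/((-317*(-317 + 477))) = 4 - (-169626)/((-317*160)) = 4 - (-169626)/(-50720) = 4 - (-169626)*(-1)/50720 = 4 - ⅓*254439/25360 = 4 - 84813/25360 = 16627/25360 ≈ 0.65564)
1/(p + Q) = 1/(16627/25360 + 77404607213/93210327714) = 1/(1756394478911179/1181906955413520) = 1181906955413520/1756394478911179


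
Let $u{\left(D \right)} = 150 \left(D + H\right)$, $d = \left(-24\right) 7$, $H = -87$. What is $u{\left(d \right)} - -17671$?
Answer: $-20579$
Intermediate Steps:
$d = -168$
$u{\left(D \right)} = -13050 + 150 D$ ($u{\left(D \right)} = 150 \left(D - 87\right) = 150 \left(-87 + D\right) = -13050 + 150 D$)
$u{\left(d \right)} - -17671 = \left(-13050 + 150 \left(-168\right)\right) - -17671 = \left(-13050 - 25200\right) + 17671 = -38250 + 17671 = -20579$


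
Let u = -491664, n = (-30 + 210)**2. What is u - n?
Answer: -524064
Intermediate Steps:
n = 32400 (n = 180**2 = 32400)
u - n = -491664 - 1*32400 = -491664 - 32400 = -524064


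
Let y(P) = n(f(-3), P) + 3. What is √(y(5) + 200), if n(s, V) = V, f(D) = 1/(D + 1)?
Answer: 4*√13 ≈ 14.422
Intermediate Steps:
f(D) = 1/(1 + D)
y(P) = 3 + P (y(P) = P + 3 = 3 + P)
√(y(5) + 200) = √((3 + 5) + 200) = √(8 + 200) = √208 = 4*√13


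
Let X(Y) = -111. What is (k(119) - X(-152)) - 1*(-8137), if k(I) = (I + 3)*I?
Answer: 22766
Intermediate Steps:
k(I) = I*(3 + I) (k(I) = (3 + I)*I = I*(3 + I))
(k(119) - X(-152)) - 1*(-8137) = (119*(3 + 119) - 1*(-111)) - 1*(-8137) = (119*122 + 111) + 8137 = (14518 + 111) + 8137 = 14629 + 8137 = 22766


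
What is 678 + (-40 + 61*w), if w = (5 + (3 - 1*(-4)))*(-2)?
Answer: -826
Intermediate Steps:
w = -24 (w = (5 + (3 + 4))*(-2) = (5 + 7)*(-2) = 12*(-2) = -24)
678 + (-40 + 61*w) = 678 + (-40 + 61*(-24)) = 678 + (-40 - 1464) = 678 - 1504 = -826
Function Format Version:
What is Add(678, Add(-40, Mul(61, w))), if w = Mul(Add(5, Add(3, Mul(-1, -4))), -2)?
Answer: -826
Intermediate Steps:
w = -24 (w = Mul(Add(5, Add(3, 4)), -2) = Mul(Add(5, 7), -2) = Mul(12, -2) = -24)
Add(678, Add(-40, Mul(61, w))) = Add(678, Add(-40, Mul(61, -24))) = Add(678, Add(-40, -1464)) = Add(678, -1504) = -826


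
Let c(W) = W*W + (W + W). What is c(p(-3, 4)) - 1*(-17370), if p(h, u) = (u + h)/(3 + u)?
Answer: 851145/49 ≈ 17370.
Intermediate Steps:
p(h, u) = (h + u)/(3 + u)
c(W) = W² + 2*W
c(p(-3, 4)) - 1*(-17370) = ((-3 + 4)/(3 + 4))*(2 + (-3 + 4)/(3 + 4)) - 1*(-17370) = (1/7)*(2 + 1/7) + 17370 = ((⅐)*1)*(2 + (⅐)*1) + 17370 = (2 + ⅐)/7 + 17370 = (⅐)*(15/7) + 17370 = 15/49 + 17370 = 851145/49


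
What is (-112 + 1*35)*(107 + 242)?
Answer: -26873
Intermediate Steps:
(-112 + 1*35)*(107 + 242) = (-112 + 35)*349 = -77*349 = -26873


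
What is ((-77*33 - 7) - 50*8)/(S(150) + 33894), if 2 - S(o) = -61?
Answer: -268/3087 ≈ -0.086816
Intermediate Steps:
S(o) = 63 (S(o) = 2 - 1*(-61) = 2 + 61 = 63)
((-77*33 - 7) - 50*8)/(S(150) + 33894) = ((-77*33 - 7) - 50*8)/(63 + 33894) = ((-2541 - 7) - 400)/33957 = (-2548 - 400)*(1/33957) = -2948*1/33957 = -268/3087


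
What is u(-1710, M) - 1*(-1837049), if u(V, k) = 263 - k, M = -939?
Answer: 1838251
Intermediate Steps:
u(-1710, M) - 1*(-1837049) = (263 - 1*(-939)) - 1*(-1837049) = (263 + 939) + 1837049 = 1202 + 1837049 = 1838251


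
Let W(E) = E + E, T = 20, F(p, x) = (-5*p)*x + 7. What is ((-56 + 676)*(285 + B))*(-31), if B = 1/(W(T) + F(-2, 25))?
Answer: -1626896120/297 ≈ -5.4778e+6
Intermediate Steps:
F(p, x) = 7 - 5*p*x (F(p, x) = -5*p*x + 7 = 7 - 5*p*x)
W(E) = 2*E
B = 1/297 (B = 1/(2*20 + (7 - 5*(-2)*25)) = 1/(40 + (7 + 250)) = 1/(40 + 257) = 1/297 ≈ 0.0033670)
((-56 + 676)*(285 + B))*(-31) = ((-56 + 676)*(285 + 1/297))*(-31) = (620*(84646/297))*(-31) = (52480520/297)*(-31) = -1626896120/297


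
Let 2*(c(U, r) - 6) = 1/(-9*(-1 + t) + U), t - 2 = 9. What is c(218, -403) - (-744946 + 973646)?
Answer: -58545663/256 ≈ -2.2869e+5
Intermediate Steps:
t = 11 (t = 2 + 9 = 11)
c(U, r) = 6 + 1/(2*(-90 + U)) (c(U, r) = 6 + 1/(2*(-9*(-1 + 11) + U)) = 6 + 1/(2*(-9*10 + U)) = 6 + 1/(2*(-90 + U)))
c(218, -403) - (-744946 + 973646) = (-1079 + 12*218)/(2*(-90 + 218)) - (-744946 + 973646) = (½)*(-1079 + 2616)/128 - 1*228700 = (½)*(1/128)*1537 - 228700 = 1537/256 - 228700 = -58545663/256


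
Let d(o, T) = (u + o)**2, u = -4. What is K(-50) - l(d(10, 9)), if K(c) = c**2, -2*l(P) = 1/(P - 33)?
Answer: 15001/6 ≈ 2500.2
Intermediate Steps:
d(o, T) = (-4 + o)**2
l(P) = -1/(2*(-33 + P)) (l(P) = -1/(2*(P - 33)) = -1/(2*(-33 + P)))
K(-50) - l(d(10, 9)) = (-50)**2 - (-1)/(-66 + 2*(-4 + 10)**2) = 2500 - (-1)/(-66 + 2*6**2) = 2500 - (-1)/(-66 + 2*36) = 2500 - (-1)/(-66 + 72) = 2500 - (-1)/6 = 2500 - 1*(-1/6) = 2500 + 1/6 = 15001/6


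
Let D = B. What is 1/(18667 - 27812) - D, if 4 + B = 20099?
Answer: -183768776/9145 ≈ -20095.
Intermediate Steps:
B = 20095 (B = -4 + 20099 = 20095)
D = 20095
1/(18667 - 27812) - D = 1/(18667 - 27812) - 1*20095 = 1/(-9145) - 20095 = -1/9145 - 20095 = -183768776/9145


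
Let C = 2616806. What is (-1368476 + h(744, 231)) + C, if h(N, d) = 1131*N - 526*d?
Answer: 1968288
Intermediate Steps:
h(N, d) = -526*d + 1131*N
(-1368476 + h(744, 231)) + C = (-1368476 + (-526*231 + 1131*744)) + 2616806 = (-1368476 + (-121506 + 841464)) + 2616806 = (-1368476 + 719958) + 2616806 = -648518 + 2616806 = 1968288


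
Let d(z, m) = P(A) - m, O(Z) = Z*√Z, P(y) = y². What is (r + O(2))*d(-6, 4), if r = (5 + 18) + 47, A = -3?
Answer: 350 + 10*√2 ≈ 364.14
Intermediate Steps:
r = 70 (r = 23 + 47 = 70)
O(Z) = Z^(3/2)
d(z, m) = 9 - m (d(z, m) = (-3)² - m = 9 - m)
(r + O(2))*d(-6, 4) = (70 + 2^(3/2))*(9 - 1*4) = (70 + 2*√2)*(9 - 4) = (70 + 2*√2)*5 = 350 + 10*√2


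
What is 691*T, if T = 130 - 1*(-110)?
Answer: 165840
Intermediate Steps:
T = 240 (T = 130 + 110 = 240)
691*T = 691*240 = 165840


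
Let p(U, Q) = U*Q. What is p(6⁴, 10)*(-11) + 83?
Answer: -142477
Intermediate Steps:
p(U, Q) = Q*U
p(6⁴, 10)*(-11) + 83 = (10*6⁴)*(-11) + 83 = (10*1296)*(-11) + 83 = 12960*(-11) + 83 = -142560 + 83 = -142477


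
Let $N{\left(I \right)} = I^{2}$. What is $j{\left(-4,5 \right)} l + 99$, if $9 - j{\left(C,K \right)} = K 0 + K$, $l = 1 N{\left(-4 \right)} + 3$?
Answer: $175$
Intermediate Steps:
$l = 19$ ($l = 1 \left(-4\right)^{2} + 3 = 1 \cdot 16 + 3 = 16 + 3 = 19$)
$j{\left(C,K \right)} = 9 - K$ ($j{\left(C,K \right)} = 9 - \left(K 0 + K\right) = 9 - \left(0 + K\right) = 9 - K$)
$j{\left(-4,5 \right)} l + 99 = \left(9 - 5\right) 19 + 99 = 4 \cdot 19 + 99 = 76 + 99 = 175$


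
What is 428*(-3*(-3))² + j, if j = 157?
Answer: 34825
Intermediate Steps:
428*(-3*(-3))² + j = 428*(-3*(-3))² + 157 = 428*9² + 157 = 428*81 + 157 = 34668 + 157 = 34825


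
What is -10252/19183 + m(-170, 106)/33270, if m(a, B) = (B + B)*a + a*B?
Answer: -45937234/21273947 ≈ -2.1593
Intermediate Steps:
m(a, B) = 3*B*a (m(a, B) = (2*B)*a + B*a = 2*B*a + B*a = 3*B*a)
-10252/19183 + m(-170, 106)/33270 = -10252/19183 + (3*106*(-170))/33270 = -10252*1/19183 - 54060*1/33270 = -10252/19183 - 1802/1109 = -45937234/21273947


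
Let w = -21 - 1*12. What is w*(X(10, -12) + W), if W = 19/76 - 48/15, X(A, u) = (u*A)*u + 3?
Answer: -950433/20 ≈ -47522.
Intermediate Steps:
X(A, u) = 3 + A*u**2 (X(A, u) = (A*u)*u + 3 = A*u**2 + 3 = 3 + A*u**2)
w = -33 (w = -21 - 12 = -33)
W = -59/20 (W = 19*(1/76) - 48*1/15 = 1/4 - 16/5 = -59/20 ≈ -2.9500)
w*(X(10, -12) + W) = -33*((3 + 10*(-12)**2) - 59/20) = -33*((3 + 10*144) - 59/20) = -33*((3 + 1440) - 59/20) = -33*(1443 - 59/20) = -33*28801/20 = -950433/20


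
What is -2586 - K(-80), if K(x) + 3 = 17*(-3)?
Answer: -2532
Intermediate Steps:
K(x) = -54 (K(x) = -3 + 17*(-3) = -3 - 51 = -54)
-2586 - K(-80) = -2586 - 1*(-54) = -2586 + 54 = -2532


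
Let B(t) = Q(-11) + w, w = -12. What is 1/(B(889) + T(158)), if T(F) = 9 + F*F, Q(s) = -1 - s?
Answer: 1/24971 ≈ 4.0046e-5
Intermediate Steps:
T(F) = 9 + F²
B(t) = -2 (B(t) = (-1 - 1*(-11)) - 12 = (-1 + 11) - 12 = 10 - 12 = -2)
1/(B(889) + T(158)) = 1/(-2 + (9 + 158²)) = 1/(-2 + (9 + 24964)) = 1/(-2 + 24973) = 1/24971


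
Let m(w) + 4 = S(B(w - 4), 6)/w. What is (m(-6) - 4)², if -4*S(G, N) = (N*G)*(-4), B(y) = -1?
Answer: 49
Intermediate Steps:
S(G, N) = G*N (S(G, N) = -N*G*(-4)/4 = -G*N*(-4)/4 = -(-1)*G*N = G*N)
m(w) = -4 - 6/w (m(w) = -4 + (-1*6)/w = -4 - 6/w)
(m(-6) - 4)² = ((-4 - 6/(-6)) - 4)² = ((-4 - 6*(-⅙)) - 4)² = ((-4 + 1) - 4)² = (-3 - 4)² = (-7)² = 49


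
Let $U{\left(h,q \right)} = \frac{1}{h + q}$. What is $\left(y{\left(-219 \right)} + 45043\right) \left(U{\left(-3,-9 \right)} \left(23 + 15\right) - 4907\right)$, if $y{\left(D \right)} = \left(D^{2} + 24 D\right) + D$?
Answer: $- \frac{2578691869}{6} \approx -4.2978 \cdot 10^{8}$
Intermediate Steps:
$y{\left(D \right)} = D^{2} + 25 D$
$\left(y{\left(-219 \right)} + 45043\right) \left(U{\left(-3,-9 \right)} \left(23 + 15\right) - 4907\right) = \left(- 219 \left(25 - 219\right) + 45043\right) \left(\frac{23 + 15}{-3 - 9} - 4907\right) = \left(\left(-219\right) \left(-194\right) + 45043\right) \left(\frac{1}{-12} \cdot 38 - 4907\right) = \left(42486 + 45043\right) \left(\left(- \frac{1}{12}\right) 38 - 4907\right) = 87529 \left(- \frac{19}{6} - 4907\right) = 87529 \left(- \frac{29461}{6}\right) = - \frac{2578691869}{6}$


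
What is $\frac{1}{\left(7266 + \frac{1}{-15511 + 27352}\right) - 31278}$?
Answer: $- \frac{11841}{284326091} \approx -4.1646 \cdot 10^{-5}$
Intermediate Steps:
$\frac{1}{\left(7266 + \frac{1}{-15511 + 27352}\right) - 31278} = \frac{1}{\left(7266 + \frac{1}{11841}\right) - 31278} = \frac{1}{\frac{86036707}{11841} - 31278} = \frac{1}{- \frac{284326091}{11841}} = - \frac{11841}{284326091}$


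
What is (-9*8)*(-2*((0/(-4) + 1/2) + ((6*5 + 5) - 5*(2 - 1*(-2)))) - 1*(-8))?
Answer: 1656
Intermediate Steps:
(-9*8)*(-2*((0/(-4) + 1/2) + ((6*5 + 5) - 5*(2 - 1*(-2)))) - 1*(-8)) = -72*(-2*((0*(-1/4) + 1*(1/2)) + ((30 + 5) - 5*(2 + 2))) + 8) = -72*(-2*((0 + 1/2) + (35 - 5*4)) + 8) = -72*(-2*(1/2 + (35 - 20)) + 8) = -72*(-2*(1/2 + 15) + 8) = -72*(-2*31/2 + 8) = -72*(-31 + 8) = -72*(-23) = 1656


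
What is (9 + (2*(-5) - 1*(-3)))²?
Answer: 4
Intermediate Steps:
(9 + (2*(-5) - 1*(-3)))² = (9 + (-10 + 3))² = (9 - 7)² = 2² = 4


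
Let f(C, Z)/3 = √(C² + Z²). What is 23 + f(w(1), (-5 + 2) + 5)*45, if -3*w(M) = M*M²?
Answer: 23 + 45*√37 ≈ 296.72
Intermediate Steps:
w(M) = -M³/3 (w(M) = -M*M²/3 = -M³/3)
f(C, Z) = 3*√(C² + Z²)
23 + f(w(1), (-5 + 2) + 5)*45 = 23 + (3*√((-⅓*1³)² + ((-5 + 2) + 5)²))*45 = 23 + (3*√((-⅓*1)² + (-3 + 5)²))*45 = 23 + (3*√((-⅓)² + 2²))*45 = 23 + (3*√(⅑ + 4))*45 = 23 + (3*√(37/9))*45 = 23 + (3*(√37/3))*45 = 23 + √37*45 = 23 + 45*√37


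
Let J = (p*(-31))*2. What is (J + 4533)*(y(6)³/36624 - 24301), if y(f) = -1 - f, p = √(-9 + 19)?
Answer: -192112893191/1744 + 3941429311*√10/2616 ≈ -1.0539e+8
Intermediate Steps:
p = √10 ≈ 3.1623
J = -62*√10 (J = (√10*(-31))*2 = -31*√10*2 = -62*√10 ≈ -196.06)
(J + 4533)*(y(6)³/36624 - 24301) = (-62*√10 + 4533)*((-1 - 1*6)³/36624 - 24301) = (4533 - 62*√10)*((-1 - 6)³*(1/36624) - 24301) = (4533 - 62*√10)*((-7)³*(1/36624) - 24301) = (4533 - 62*√10)*(-343*1/36624 - 24301) = (4533 - 62*√10)*(-49/5232 - 24301) = (4533 - 62*√10)*(-127142881/5232) = -192112893191/1744 + 3941429311*√10/2616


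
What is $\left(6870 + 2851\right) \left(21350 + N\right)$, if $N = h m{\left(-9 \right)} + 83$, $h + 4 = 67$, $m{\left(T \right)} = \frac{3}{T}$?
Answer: $208146052$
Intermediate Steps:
$h = 63$ ($h = -4 + 67 = 63$)
$N = 62$ ($N = 63 \frac{3}{-9} + 83 = 63 \cdot 3 \left(- \frac{1}{9}\right) + 83 = 63 \left(- \frac{1}{3}\right) + 83 = -21 + 83 = 62$)
$\left(6870 + 2851\right) \left(21350 + N\right) = \left(6870 + 2851\right) \left(21350 + 62\right) = 9721 \cdot 21412 = 208146052$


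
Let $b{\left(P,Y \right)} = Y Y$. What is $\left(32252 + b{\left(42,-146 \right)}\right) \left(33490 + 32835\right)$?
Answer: $3552897600$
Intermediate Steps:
$b{\left(P,Y \right)} = Y^{2}$
$\left(32252 + b{\left(42,-146 \right)}\right) \left(33490 + 32835\right) = \left(32252 + \left(-146\right)^{2}\right) \left(33490 + 32835\right) = \left(32252 + 21316\right) 66325 = 53568 \cdot 66325 = 3552897600$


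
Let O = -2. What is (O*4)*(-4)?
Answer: 32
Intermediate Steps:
(O*4)*(-4) = -2*4*(-4) = -8*(-4) = 32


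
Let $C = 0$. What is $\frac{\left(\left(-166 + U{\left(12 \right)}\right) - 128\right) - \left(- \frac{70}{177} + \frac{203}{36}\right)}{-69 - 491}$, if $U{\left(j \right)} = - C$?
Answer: $\frac{90799}{169920} \approx 0.53436$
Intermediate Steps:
$U{\left(j \right)} = 0$ ($U{\left(j \right)} = \left(-1\right) 0 = 0$)
$\frac{\left(\left(-166 + U{\left(12 \right)}\right) - 128\right) - \left(- \frac{70}{177} + \frac{203}{36}\right)}{-69 - 491} = \frac{\left(\left(-166 + 0\right) - 128\right) - \left(- \frac{70}{177} + \frac{203}{36}\right)}{-69 - 491} = \frac{\left(-166 - 128\right) - \frac{11137}{2124}}{-560} = \left(-294 + \left(\frac{70}{177} - \frac{203}{36}\right)\right) \left(- \frac{1}{560}\right) = \left(-294 - \frac{11137}{2124}\right) \left(- \frac{1}{560}\right) = \left(- \frac{635593}{2124}\right) \left(- \frac{1}{560}\right) = \frac{90799}{169920}$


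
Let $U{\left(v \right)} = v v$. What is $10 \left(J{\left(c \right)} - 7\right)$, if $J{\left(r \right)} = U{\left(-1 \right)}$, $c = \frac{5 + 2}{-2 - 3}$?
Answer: $-60$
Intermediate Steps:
$c = - \frac{7}{5}$ ($c = \frac{7}{-5} = 7 \left(- \frac{1}{5}\right) = - \frac{7}{5} \approx -1.4$)
$U{\left(v \right)} = v^{2}$
$J{\left(r \right)} = 1$ ($J{\left(r \right)} = \left(-1\right)^{2} = 1$)
$10 \left(J{\left(c \right)} - 7\right) = 10 \left(1 - 7\right) = 10 \left(-6\right) = -60$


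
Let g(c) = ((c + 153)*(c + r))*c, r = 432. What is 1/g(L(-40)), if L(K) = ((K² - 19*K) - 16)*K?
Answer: -1/819101808040960 ≈ -1.2208e-15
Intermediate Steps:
L(K) = K*(-16 + K² - 19*K) (L(K) = (-16 + K² - 19*K)*K = K*(-16 + K² - 19*K))
g(c) = c*(153 + c)*(432 + c) (g(c) = ((c + 153)*(c + 432))*c = ((153 + c)*(432 + c))*c = c*(153 + c)*(432 + c))
1/g(L(-40)) = 1/((-40*(-16 + (-40)² - 19*(-40)))*(66096 + (-40*(-16 + (-40)² - 19*(-40)))² + 585*(-40*(-16 + (-40)² - 19*(-40))))) = 1/((-40*(-16 + 1600 + 760))*(66096 + (-40*(-16 + 1600 + 760))² + 585*(-40*(-16 + 1600 + 760)))) = 1/((-40*2344)*(66096 + (-40*2344)² + 585*(-40*2344))) = 1/(-93760*(66096 + (-93760)² + 585*(-93760))) = 1/(-93760*(66096 + 8790937600 - 54849600)) = 1/(-93760*8736154096) = 1/(-819101808040960) = -1/819101808040960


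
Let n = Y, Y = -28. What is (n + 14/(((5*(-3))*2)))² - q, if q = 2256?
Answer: -325271/225 ≈ -1445.6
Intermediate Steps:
n = -28
(n + 14/(((5*(-3))*2)))² - q = (-28 + 14/(((5*(-3))*2)))² - 1*2256 = (-28 + 14/((-15*2)))² - 2256 = (-28 + 14/(-30))² - 2256 = (-28 + 14*(-1/30))² - 2256 = (-28 - 7/15)² - 2256 = (-427/15)² - 2256 = 182329/225 - 2256 = -325271/225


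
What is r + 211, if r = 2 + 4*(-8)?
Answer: 181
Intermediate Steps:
r = -30 (r = 2 - 32 = -30)
r + 211 = -30 + 211 = 181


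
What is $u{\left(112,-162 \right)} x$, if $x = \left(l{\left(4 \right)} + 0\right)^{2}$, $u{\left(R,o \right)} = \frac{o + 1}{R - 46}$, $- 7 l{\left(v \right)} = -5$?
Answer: $- \frac{575}{462} \approx -1.2446$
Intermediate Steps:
$l{\left(v \right)} = \frac{5}{7}$ ($l{\left(v \right)} = \left(- \frac{1}{7}\right) \left(-5\right) = \frac{5}{7}$)
$u{\left(R,o \right)} = \frac{1 + o}{-46 + R}$
$x = \frac{25}{49}$ ($x = \left(\frac{5}{7} + 0\right)^{2} = \left(\frac{5}{7}\right)^{2} = \frac{25}{49} \approx 0.5102$)
$u{\left(112,-162 \right)} x = \frac{1 - 162}{-46 + 112} \cdot \frac{25}{49} = \frac{1}{66} \left(-161\right) \frac{25}{49} = \left(- \frac{161}{66}\right) \frac{25}{49} = - \frac{575}{462}$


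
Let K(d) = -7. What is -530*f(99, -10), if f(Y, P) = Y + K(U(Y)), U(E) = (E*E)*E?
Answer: -48760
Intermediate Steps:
U(E) = E³ (U(E) = E²*E = E³)
f(Y, P) = -7 + Y (f(Y, P) = Y - 7 = -7 + Y)
-530*f(99, -10) = -530*(-7 + 99) = -530*92 = -48760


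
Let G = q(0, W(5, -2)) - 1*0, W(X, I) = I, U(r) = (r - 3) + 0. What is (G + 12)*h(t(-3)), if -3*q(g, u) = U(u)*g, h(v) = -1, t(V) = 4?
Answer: -12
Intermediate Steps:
U(r) = -3 + r (U(r) = (-3 + r) + 0 = -3 + r)
q(g, u) = -g*(-3 + u)/3 (q(g, u) = -(-3 + u)*g/3 = -g*(-3 + u)/3)
G = 0 (G = (1/3)*0*(3 - 1*(-2)) - 1*0 = (1/3)*0*(3 + 2) + 0 = (1/3)*0*5 + 0 = 0 + 0 = 0)
(G + 12)*h(t(-3)) = (0 + 12)*(-1) = 12*(-1) = -12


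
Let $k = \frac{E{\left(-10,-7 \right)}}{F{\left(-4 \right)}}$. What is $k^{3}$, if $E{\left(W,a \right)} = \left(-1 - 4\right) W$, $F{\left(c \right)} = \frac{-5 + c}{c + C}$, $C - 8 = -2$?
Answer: $- \frac{1000000}{729} \approx -1371.7$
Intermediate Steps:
$C = 6$ ($C = 8 - 2 = 6$)
$F{\left(c \right)} = \frac{-5 + c}{6 + c}$ ($F{\left(c \right)} = \frac{-5 + c}{c + 6} = \frac{-5 + c}{6 + c}$)
$E{\left(W,a \right)} = - 5 W$ ($E{\left(W,a \right)} = \left(-1 - 4\right) W = - 5 W$)
$k = - \frac{100}{9}$ ($k = \frac{\left(-5\right) \left(-10\right)}{\frac{1}{6 - 4} \left(-5 - 4\right)} = \frac{50}{\frac{1}{2} \left(-9\right)} = \frac{50}{- \frac{9}{2}} = 50 \left(- \frac{2}{9}\right) = - \frac{100}{9} \approx -11.111$)
$k^{3} = \left(- \frac{100}{9}\right)^{3} = - \frac{1000000}{729}$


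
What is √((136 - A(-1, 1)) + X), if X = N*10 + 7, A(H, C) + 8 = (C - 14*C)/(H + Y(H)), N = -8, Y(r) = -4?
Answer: 3*√190/5 ≈ 8.2704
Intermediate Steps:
A(H, C) = -8 - 13*C/(-4 + H) (A(H, C) = -8 + (C - 14*C)/(H - 4) = -8 + (-13*C)/(-4 + H) = -8 - 13*C/(-4 + H))
X = -73 (X = -8*10 + 7 = -80 + 7 = -73)
√((136 - A(-1, 1)) + X) = √((136 - (32 - 13*1 - 8*(-1))/(-4 - 1)) - 73) = √((136 - (32 - 13 + 8)/(-5)) - 73) = √((136 - (-1)*27/5) - 73) = √((136 - 1*(-27/5)) - 73) = √((136 + 27/5) - 73) = √(707/5 - 73) = √(342/5) = 3*√190/5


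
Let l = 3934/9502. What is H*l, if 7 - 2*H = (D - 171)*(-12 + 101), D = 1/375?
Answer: 11230903187/3563250 ≈ 3151.9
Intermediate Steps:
D = 1/375 ≈ 0.0026667
l = 1967/4751 (l = 3934*(1/9502) = 1967/4751 ≈ 0.41402)
H = 5709661/750 (H = 7/2 - (1/375 - 171)*(-12 + 101)/2 = 7/2 - (-32062)*89/375 = 7/2 - ½*(-5707036/375) = 7/2 + 2853518/375 = 5709661/750 ≈ 7612.9)
H*l = (5709661/750)*(1967/4751) = 11230903187/3563250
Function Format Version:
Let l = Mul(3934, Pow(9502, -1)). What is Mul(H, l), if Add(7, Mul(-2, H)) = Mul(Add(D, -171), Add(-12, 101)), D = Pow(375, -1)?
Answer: Rational(11230903187, 3563250) ≈ 3151.9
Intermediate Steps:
D = Rational(1, 375) ≈ 0.0026667
l = Rational(1967, 4751) (l = Mul(3934, Rational(1, 9502)) = Rational(1967, 4751) ≈ 0.41402)
H = Rational(5709661, 750) (H = Add(Rational(7, 2), Mul(Rational(-1, 2), Mul(Add(Rational(1, 375), -171), Add(-12, 101)))) = Add(Rational(7, 2), Mul(Rational(-1, 2), Mul(Rational(-64124, 375), 89))) = Add(Rational(7, 2), Mul(Rational(-1, 2), Rational(-5707036, 375))) = Add(Rational(7, 2), Rational(2853518, 375)) = Rational(5709661, 750) ≈ 7612.9)
Mul(H, l) = Mul(Rational(5709661, 750), Rational(1967, 4751)) = Rational(11230903187, 3563250)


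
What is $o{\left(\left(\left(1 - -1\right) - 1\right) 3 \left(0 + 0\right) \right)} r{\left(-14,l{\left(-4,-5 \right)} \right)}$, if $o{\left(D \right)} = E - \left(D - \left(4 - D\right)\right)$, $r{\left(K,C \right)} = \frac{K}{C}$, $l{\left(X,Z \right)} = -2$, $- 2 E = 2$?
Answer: $21$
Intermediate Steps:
$E = -1$ ($E = \left(- \frac{1}{2}\right) 2 = -1$)
$o{\left(D \right)} = 3 - 2 D$ ($o{\left(D \right)} = -1 - \left(D - \left(4 - D\right)\right) = -1 - \left(D + \left(-4 + D\right)\right) = -1 - \left(-4 + 2 D\right) = 3 - 2 D$)
$o{\left(\left(\left(1 - -1\right) - 1\right) 3 \left(0 + 0\right) \right)} r{\left(-14,l{\left(-4,-5 \right)} \right)} = \left(3 - 2 \left(\left(1 - -1\right) - 1\right) 3 \left(0 + 0\right)\right) \left(- \frac{14}{-2}\right) = \left(3 - 2 \left(\left(1 + 1\right) - 1\right) 3 \cdot 0\right) \left(\left(-14\right) \left(- \frac{1}{2}\right)\right) = \left(3 - 2 \left(2 - 1\right) 3 \cdot 0\right) 7 = \left(3 - 2 \cdot 1 \cdot 3 \cdot 0\right) 7 = \left(3 - 2 \cdot 3 \cdot 0\right) 7 = \left(3 - 0\right) 7 = \left(3 + 0\right) 7 = 3 \cdot 7 = 21$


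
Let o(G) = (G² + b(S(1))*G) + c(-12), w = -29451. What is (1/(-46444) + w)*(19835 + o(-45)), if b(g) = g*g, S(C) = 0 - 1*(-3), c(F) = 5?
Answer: -7338366344425/11611 ≈ -6.3202e+8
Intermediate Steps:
S(C) = 3 (S(C) = 0 + 3 = 3)
b(g) = g²
o(G) = 5 + G² + 9*G (o(G) = (G² + 3²*G) + 5 = (G² + 9*G) + 5 = 5 + G² + 9*G)
(1/(-46444) + w)*(19835 + o(-45)) = (1/(-46444) - 29451)*(19835 + (5 + (-45)² + 9*(-45))) = (-1/46444 - 29451)*(19835 + (5 + 2025 - 405)) = -1367822245*(19835 + 1625)/46444 = -1367822245/46444*21460 = -7338366344425/11611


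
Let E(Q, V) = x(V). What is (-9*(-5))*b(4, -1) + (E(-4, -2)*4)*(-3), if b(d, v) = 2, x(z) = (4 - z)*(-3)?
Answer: 306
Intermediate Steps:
x(z) = -12 + 3*z
E(Q, V) = -12 + 3*V
(-9*(-5))*b(4, -1) + (E(-4, -2)*4)*(-3) = -9*(-5)*2 + ((-12 + 3*(-2))*4)*(-3) = 45*2 + ((-12 - 6)*4)*(-3) = 90 - 18*4*(-3) = 90 - 72*(-3) = 90 + 216 = 306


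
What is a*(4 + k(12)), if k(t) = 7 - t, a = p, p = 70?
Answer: -70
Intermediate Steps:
a = 70
a*(4 + k(12)) = 70*(4 + (7 - 1*12)) = 70*(4 + (7 - 12)) = 70*(4 - 5) = 70*(-1) = -70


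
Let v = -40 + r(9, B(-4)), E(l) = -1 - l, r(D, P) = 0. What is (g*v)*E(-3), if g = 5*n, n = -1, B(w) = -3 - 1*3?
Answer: 400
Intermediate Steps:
B(w) = -6 (B(w) = -3 - 3 = -6)
v = -40 (v = -40 + 0 = -40)
g = -5 (g = 5*(-1) = -5)
(g*v)*E(-3) = (-5*(-40))*(-1 - 1*(-3)) = 200*(-1 + 3) = 200*2 = 400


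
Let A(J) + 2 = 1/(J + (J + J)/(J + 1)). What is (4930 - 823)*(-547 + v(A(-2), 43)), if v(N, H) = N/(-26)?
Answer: -116807187/52 ≈ -2.2463e+6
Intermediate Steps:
A(J) = -2 + 1/(J + 2*J/(1 + J)) (A(J) = -2 + 1/(J + (J + J)/(J + 1)) = -2 + 1/(J + (2*J)/(1 + J)) = -2 + 1/(J + 2*J/(1 + J)))
v(N, H) = -N/26 (v(N, H) = N*(-1/26) = -N/26)
(4930 - 823)*(-547 + v(A(-2), 43)) = (4930 - 823)*(-547 - (1 - 5*(-2) - 2*(-2)²)/(26*(-2)*(3 - 2))) = 4107*(-547 - (-1)*(1 + 10 - 2*4)/(52*1)) = 4107*(-547 - (-1)*(1 + 10 - 8)/52) = 4107*(-547 - (-1)*3/52) = 4107*(-547 - 1/26*(-3/2)) = 4107*(-547 + 3/52) = 4107*(-28441/52) = -116807187/52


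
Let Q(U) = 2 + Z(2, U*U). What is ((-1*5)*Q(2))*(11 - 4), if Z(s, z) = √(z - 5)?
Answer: -70 - 35*I ≈ -70.0 - 35.0*I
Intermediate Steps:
Z(s, z) = √(-5 + z)
Q(U) = 2 + √(-5 + U²) (Q(U) = 2 + √(-5 + U*U) = 2 + √(-5 + U²))
((-1*5)*Q(2))*(11 - 4) = ((-1*5)*(2 + √(-5 + 2²)))*(11 - 4) = -5*(2 + √(-5 + 4))*7 = -5*(2 + √(-1))*7 = -5*(2 + I)*7 = (-10 - 5*I)*7 = -70 - 35*I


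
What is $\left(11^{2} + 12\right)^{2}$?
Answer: $17689$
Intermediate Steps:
$\left(11^{2} + 12\right)^{2} = \left(121 + 12\right)^{2} = 133^{2} = 17689$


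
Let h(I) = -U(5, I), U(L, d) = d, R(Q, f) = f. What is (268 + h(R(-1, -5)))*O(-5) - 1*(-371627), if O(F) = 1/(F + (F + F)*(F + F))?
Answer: 35304838/95 ≈ 3.7163e+5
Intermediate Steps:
O(F) = 1/(F + 4*F²) (O(F) = 1/(F + (2*F)*(2*F)) = 1/(F + 4*F²))
h(I) = -I
(268 + h(R(-1, -5)))*O(-5) - 1*(-371627) = (268 - 1*(-5))*(1/((-5)*(1 + 4*(-5)))) - 1*(-371627) = (268 + 5)*(-1/(5*(1 - 20))) + 371627 = 273*(-⅕/(-19)) + 371627 = 273*(-⅕*(-1/19)) + 371627 = 273*(1/95) + 371627 = 273/95 + 371627 = 35304838/95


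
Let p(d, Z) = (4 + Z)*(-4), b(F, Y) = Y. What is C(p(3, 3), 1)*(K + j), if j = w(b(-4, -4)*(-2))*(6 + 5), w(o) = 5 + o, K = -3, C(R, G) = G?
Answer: 140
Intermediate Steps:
p(d, Z) = -16 - 4*Z
j = 143 (j = (5 - 4*(-2))*(6 + 5) = (5 + 8)*11 = 13*11 = 143)
C(p(3, 3), 1)*(K + j) = 1*(-3 + 143) = 1*140 = 140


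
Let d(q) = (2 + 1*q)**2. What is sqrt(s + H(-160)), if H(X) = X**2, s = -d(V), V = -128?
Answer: 2*sqrt(2431) ≈ 98.610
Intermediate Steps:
d(q) = (2 + q)**2
s = -15876 (s = -(2 - 128)**2 = -1*(-126)**2 = -1*15876 = -15876)
sqrt(s + H(-160)) = sqrt(-15876 + (-160)**2) = sqrt(-15876 + 25600) = sqrt(9724) = 2*sqrt(2431)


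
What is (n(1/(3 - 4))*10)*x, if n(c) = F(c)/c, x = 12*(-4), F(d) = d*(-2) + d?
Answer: 480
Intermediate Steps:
F(d) = -d (F(d) = -2*d + d = -d)
x = -48
n(c) = -1 (n(c) = (-c)/c = -1)
(n(1/(3 - 4))*10)*x = -1*10*(-48) = -10*(-48) = 480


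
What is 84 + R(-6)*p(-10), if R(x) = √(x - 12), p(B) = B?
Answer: 84 - 30*I*√2 ≈ 84.0 - 42.426*I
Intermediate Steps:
R(x) = √(-12 + x)
84 + R(-6)*p(-10) = 84 + √(-12 - 6)*(-10) = 84 + √(-18)*(-10) = 84 + (3*I*√2)*(-10) = 84 - 30*I*√2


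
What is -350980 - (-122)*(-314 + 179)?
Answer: -367450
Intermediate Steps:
-350980 - (-122)*(-314 + 179) = -350980 - (-122)*(-135) = -350980 - 1*16470 = -350980 - 16470 = -367450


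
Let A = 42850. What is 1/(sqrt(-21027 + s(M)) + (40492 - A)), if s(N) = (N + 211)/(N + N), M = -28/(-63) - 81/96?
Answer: -542340/1283734583 - I*sqrt(1126278490)/1283734583 ≈ -0.00042247 - 2.6143e-5*I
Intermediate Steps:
M = -115/288 (M = -28*(-1/63) - 81*1/96 = 4/9 - 27/32 = -115/288 ≈ -0.39931)
s(N) = (211 + N)/(2*N) (s(N) = (211 + N)/((2*N)) = (211 + N)*(1/(2*N)) = (211 + N)/(2*N))
1/(sqrt(-21027 + s(M)) + (40492 - A)) = 1/(sqrt(-21027 + (211 - 115/288)/(2*(-115/288))) + (40492 - 1*42850)) = 1/(sqrt(-21027 + (1/2)*(-288/115)*(60653/288)) + (40492 - 42850)) = 1/(sqrt(-21027 - 60653/230) - 2358) = 1/(sqrt(-4896863/230) - 2358) = 1/(I*sqrt(1126278490)/230 - 2358) = 1/(-2358 + I*sqrt(1126278490)/230)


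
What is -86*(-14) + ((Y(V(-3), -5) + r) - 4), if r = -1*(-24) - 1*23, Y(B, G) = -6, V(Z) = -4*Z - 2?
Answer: 1195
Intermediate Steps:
V(Z) = -2 - 4*Z
r = 1 (r = 24 - 23 = 1)
-86*(-14) + ((Y(V(-3), -5) + r) - 4) = -86*(-14) + ((-6 + 1) - 4) = 1204 + (-5 - 4) = 1204 - 9 = 1195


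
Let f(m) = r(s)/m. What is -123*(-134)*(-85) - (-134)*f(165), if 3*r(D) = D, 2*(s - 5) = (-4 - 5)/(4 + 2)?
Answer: -1386959161/990 ≈ -1.4010e+6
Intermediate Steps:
s = 17/4 (s = 5 + ((-4 - 5)/(4 + 2))/2 = 5 + (-9/6)/2 = 5 + (-9*⅙)/2 = 5 + (½)*(-3/2) = 5 - ¾ = 17/4 ≈ 4.2500)
r(D) = D/3
f(m) = 17/(12*m) (f(m) = ((⅓)*(17/4))/m = 17/(12*m))
-123*(-134)*(-85) - (-134)*f(165) = -123*(-134)*(-85) - (-134)*(17/12)/165 = 16482*(-85) - (-134)*(17/12)*(1/165) = -1400970 - (-134)*17/1980 = -1400970 - 1*(-1139/990) = -1400970 + 1139/990 = -1386959161/990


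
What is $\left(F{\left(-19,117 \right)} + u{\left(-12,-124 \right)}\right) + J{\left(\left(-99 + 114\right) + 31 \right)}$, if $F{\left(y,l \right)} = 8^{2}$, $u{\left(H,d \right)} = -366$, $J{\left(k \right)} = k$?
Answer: $-256$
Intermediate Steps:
$F{\left(y,l \right)} = 64$
$\left(F{\left(-19,117 \right)} + u{\left(-12,-124 \right)}\right) + J{\left(\left(-99 + 114\right) + 31 \right)} = \left(64 - 366\right) + \left(\left(-99 + 114\right) + 31\right) = -302 + \left(15 + 31\right) = -302 + 46 = -256$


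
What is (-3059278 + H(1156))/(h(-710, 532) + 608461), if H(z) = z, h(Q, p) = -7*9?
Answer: -1529061/304199 ≈ -5.0265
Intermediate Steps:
h(Q, p) = -63
(-3059278 + H(1156))/(h(-710, 532) + 608461) = (-3059278 + 1156)/(-63 + 608461) = -3058122/608398 = -3058122*1/608398 = -1529061/304199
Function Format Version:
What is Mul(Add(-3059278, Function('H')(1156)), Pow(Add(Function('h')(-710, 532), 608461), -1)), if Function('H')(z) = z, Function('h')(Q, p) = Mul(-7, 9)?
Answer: Rational(-1529061, 304199) ≈ -5.0265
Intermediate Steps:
Function('h')(Q, p) = -63
Mul(Add(-3059278, Function('H')(1156)), Pow(Add(Function('h')(-710, 532), 608461), -1)) = Mul(Add(-3059278, 1156), Pow(Add(-63, 608461), -1)) = Mul(-3058122, Pow(608398, -1)) = Mul(-3058122, Rational(1, 608398)) = Rational(-1529061, 304199)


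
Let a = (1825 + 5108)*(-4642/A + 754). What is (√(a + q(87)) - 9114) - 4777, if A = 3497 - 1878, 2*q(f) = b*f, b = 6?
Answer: -13891 + √13650651815289/1619 ≈ -11609.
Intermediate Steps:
q(f) = 3*f (q(f) = (6*f)/2 = 3*f)
A = 1619
a = 8431110372/1619 (a = (1825 + 5108)*(-4642/1619 + 754) = 6933*(-4642*1/1619 + 754) = 6933*(-4642/1619 + 754) = 6933*(1216084/1619) = 8431110372/1619 ≈ 5.2076e+6)
(√(a + q(87)) - 9114) - 4777 = (√(8431110372/1619 + 3*87) - 9114) - 4777 = (√(8431110372/1619 + 261) - 9114) - 4777 = (√(8431532931/1619) - 9114) - 4777 = (√13650651815289/1619 - 9114) - 4777 = (-9114 + √13650651815289/1619) - 4777 = -13891 + √13650651815289/1619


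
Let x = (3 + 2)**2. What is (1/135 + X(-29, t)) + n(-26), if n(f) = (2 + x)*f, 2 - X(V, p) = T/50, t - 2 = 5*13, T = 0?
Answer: -94499/135 ≈ -699.99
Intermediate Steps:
x = 25 (x = 5**2 = 25)
t = 67 (t = 2 + 5*13 = 2 + 65 = 67)
X(V, p) = 2 (X(V, p) = 2 - 0/50 = 2 - 1*0 = 2 + 0 = 2)
n(f) = 27*f (n(f) = (2 + 25)*f = 27*f)
(1/135 + X(-29, t)) + n(-26) = (1/135 + 2) + 27*(-26) = (1/135 + 2) - 702 = 271/135 - 702 = -94499/135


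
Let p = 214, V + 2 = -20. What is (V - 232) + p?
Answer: -40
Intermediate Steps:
V = -22 (V = -2 - 20 = -22)
(V - 232) + p = (-22 - 232) + 214 = -254 + 214 = -40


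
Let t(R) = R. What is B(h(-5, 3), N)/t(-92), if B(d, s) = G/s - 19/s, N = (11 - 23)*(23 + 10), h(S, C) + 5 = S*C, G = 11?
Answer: -1/4554 ≈ -0.00021959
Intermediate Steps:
h(S, C) = -5 + C*S (h(S, C) = -5 + S*C = -5 + C*S)
N = -396 (N = -12*33 = -396)
B(d, s) = -8/s (B(d, s) = 11/s - 19/s = -8/s)
B(h(-5, 3), N)/t(-92) = -8/(-396)/(-92) = -8*(-1/396)*(-1/92) = (2/99)*(-1/92) = -1/4554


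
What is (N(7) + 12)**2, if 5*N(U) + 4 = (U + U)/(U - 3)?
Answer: 14161/100 ≈ 141.61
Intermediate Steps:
N(U) = -4/5 + 2*U/(5*(-3 + U)) (N(U) = -4/5 + ((U + U)/(U - 3))/5 = -4/5 + ((2*U)/(-3 + U))/5 = -4/5 + (2*U/(-3 + U))/5 = -4/5 + 2*U/(5*(-3 + U)))
(N(7) + 12)**2 = (2*(6 - 1*7)/(5*(-3 + 7)) + 12)**2 = ((2/5)*(6 - 7)/4 + 12)**2 = ((2/5)*(1/4)*(-1) + 12)**2 = (-1/10 + 12)**2 = (119/10)**2 = 14161/100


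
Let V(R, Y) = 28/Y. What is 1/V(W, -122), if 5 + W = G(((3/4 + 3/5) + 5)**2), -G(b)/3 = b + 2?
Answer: -61/14 ≈ -4.3571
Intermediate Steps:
G(b) = -6 - 3*b (G(b) = -3*(b + 2) = -3*(2 + b) = -6 - 3*b)
W = -52787/400 (W = -5 + (-6 - 3*((3/4 + 3/5) + 5)**2) = -5 + (-6 - 3*(27/20 + 5)**2) = -5 + (-6 - 3*(127/20)**2) = -5 + (-6 - 3*16129/400) = -5 + (-6 - 48387/400) = -5 - 50787/400 = -52787/400 ≈ -131.97)
1/V(W, -122) = 1/(28/(-122)) = 1/(28*(-1/122)) = 1/(-14/61) = -61/14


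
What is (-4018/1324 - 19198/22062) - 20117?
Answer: -146933350891/7302522 ≈ -20121.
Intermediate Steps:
(-4018/1324 - 19198/22062) - 20117 = (-4018*1/1324 - 19198*1/22062) - 20117 = (-2009/662 - 9599/11031) - 20117 = -28515817/7302522 - 20117 = -146933350891/7302522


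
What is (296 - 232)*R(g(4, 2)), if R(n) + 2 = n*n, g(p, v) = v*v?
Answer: 896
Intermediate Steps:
g(p, v) = v²
R(n) = -2 + n² (R(n) = -2 + n*n = -2 + n²)
(296 - 232)*R(g(4, 2)) = (296 - 232)*(-2 + (2²)²) = 64*(-2 + 4²) = 64*(-2 + 16) = 64*14 = 896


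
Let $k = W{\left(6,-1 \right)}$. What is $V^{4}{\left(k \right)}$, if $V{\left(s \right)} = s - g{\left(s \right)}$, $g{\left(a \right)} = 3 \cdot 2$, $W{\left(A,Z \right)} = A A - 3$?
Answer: $531441$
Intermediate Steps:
$W{\left(A,Z \right)} = -3 + A^{2}$ ($W{\left(A,Z \right)} = A^{2} - 3 = -3 + A^{2}$)
$k = 33$ ($k = -3 + 6^{2} = -3 + 36 = 33$)
$g{\left(a \right)} = 6$
$V{\left(s \right)} = -6 + s$ ($V{\left(s \right)} = s - 6 = -6 + s$)
$V^{4}{\left(k \right)} = \left(-6 + 33\right)^{4} = 27^{4} = 531441$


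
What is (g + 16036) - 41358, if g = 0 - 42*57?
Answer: -27716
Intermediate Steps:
g = -2394 (g = 0 - 2394 = -2394)
(g + 16036) - 41358 = (-2394 + 16036) - 41358 = 13642 - 41358 = -27716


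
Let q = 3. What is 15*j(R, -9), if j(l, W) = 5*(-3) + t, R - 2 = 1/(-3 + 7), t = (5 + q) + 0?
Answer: -105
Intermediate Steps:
t = 8 (t = (5 + 3) + 0 = 8 + 0 = 8)
R = 9/4 (R = 2 + 1/(-3 + 7) = 2 + 1/4 = 2 + ¼ = 9/4 ≈ 2.2500)
j(l, W) = -7 (j(l, W) = 5*(-3) + 8 = -15 + 8 = -7)
15*j(R, -9) = 15*(-7) = -105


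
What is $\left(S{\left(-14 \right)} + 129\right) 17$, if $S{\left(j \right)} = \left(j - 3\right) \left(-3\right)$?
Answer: $3060$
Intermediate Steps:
$S{\left(j \right)} = 9 - 3 j$ ($S{\left(j \right)} = \left(-3 + j\right) \left(-3\right) = 9 - 3 j$)
$\left(S{\left(-14 \right)} + 129\right) 17 = \left(\left(9 - -42\right) + 129\right) 17 = \left(\left(9 + 42\right) + 129\right) 17 = \left(51 + 129\right) 17 = 180 \cdot 17 = 3060$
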